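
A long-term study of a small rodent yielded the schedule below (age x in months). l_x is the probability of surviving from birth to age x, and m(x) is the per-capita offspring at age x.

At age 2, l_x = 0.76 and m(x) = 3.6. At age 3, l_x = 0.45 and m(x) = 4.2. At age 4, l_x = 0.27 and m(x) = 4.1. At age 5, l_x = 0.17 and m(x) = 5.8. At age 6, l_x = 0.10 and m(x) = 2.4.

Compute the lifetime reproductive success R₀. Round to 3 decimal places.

6.959

R₀ = Σ l_x m(x):
  age 2: 0.76 × 3.6 = 2.7360
  age 3: 0.45 × 4.2 = 1.8900
  age 4: 0.27 × 4.1 = 1.1070
  age 5: 0.17 × 5.8 = 0.9860
  age 6: 0.10 × 2.4 = 0.2400
R₀ = 2.7360 + 1.8900 + 1.1070 + 0.9860 + 0.2400 = 6.9590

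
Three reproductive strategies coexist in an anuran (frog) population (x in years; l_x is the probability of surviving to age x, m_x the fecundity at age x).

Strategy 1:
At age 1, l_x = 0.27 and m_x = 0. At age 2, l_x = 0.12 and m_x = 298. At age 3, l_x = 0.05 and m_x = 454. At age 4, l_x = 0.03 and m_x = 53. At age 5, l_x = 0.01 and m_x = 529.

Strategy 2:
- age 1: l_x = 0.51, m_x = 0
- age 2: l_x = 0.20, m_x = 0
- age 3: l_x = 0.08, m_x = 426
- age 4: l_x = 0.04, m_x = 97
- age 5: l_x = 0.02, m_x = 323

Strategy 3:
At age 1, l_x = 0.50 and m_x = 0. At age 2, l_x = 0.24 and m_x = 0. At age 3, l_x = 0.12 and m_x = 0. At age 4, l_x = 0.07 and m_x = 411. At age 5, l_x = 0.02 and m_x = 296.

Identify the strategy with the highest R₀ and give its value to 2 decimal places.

65.34

Strategy 1: R₀ = 0.27×0 + 0.12×298 + 0.05×454 + 0.03×53 + 0.01×529 = 65.3400
Strategy 2: R₀ = 0.51×0 + 0.20×0 + 0.08×426 + 0.04×97 + 0.02×323 = 44.4200
Strategy 3: R₀ = 0.50×0 + 0.24×0 + 0.12×0 + 0.07×411 + 0.02×296 = 34.6900
Highest R₀: strategy 1 with 65.3400.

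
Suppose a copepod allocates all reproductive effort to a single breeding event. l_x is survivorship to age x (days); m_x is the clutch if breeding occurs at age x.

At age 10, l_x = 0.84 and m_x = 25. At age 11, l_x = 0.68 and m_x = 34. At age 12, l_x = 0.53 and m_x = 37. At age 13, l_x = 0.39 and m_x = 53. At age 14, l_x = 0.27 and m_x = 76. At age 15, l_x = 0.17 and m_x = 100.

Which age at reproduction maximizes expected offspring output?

Expected offspring if breeding at age x = l_x × m_x:
  age 10: 0.84 × 25 = 21.000
  age 11: 0.68 × 34 = 23.120
  age 12: 0.53 × 37 = 19.610
  age 13: 0.39 × 53 = 20.670
  age 14: 0.27 × 76 = 20.520
  age 15: 0.17 × 100 = 17.000
Maximum at age 11 (23.120).

11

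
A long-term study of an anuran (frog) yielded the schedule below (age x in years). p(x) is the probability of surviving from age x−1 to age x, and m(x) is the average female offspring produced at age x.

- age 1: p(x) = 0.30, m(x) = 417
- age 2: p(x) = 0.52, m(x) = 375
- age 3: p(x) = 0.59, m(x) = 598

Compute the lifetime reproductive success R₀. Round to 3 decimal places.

238.640

Survivorship from birth: l_x = p_1·p_2·…·p_x.
  l_1 = 0.30000
  l_2 = 0.15600
  l_3 = 0.09204
R₀ = Σ l_x m(x):
  age 1: 0.30000 × 417 = 125.1000
  age 2: 0.15600 × 375 = 58.5000
  age 3: 0.09204 × 598 = 55.0399
R₀ = 125.1000 + 58.5000 + 55.0399 = 238.6399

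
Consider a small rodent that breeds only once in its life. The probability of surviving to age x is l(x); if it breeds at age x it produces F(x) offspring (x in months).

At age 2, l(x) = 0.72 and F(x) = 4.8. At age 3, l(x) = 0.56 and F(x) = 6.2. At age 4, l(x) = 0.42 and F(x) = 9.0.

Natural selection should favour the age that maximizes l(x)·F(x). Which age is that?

4

Expected offspring if breeding at age x = l(x) × F(x):
  age 2: 0.72 × 4.8 = 3.456
  age 3: 0.56 × 6.2 = 3.472
  age 4: 0.42 × 9.0 = 3.780
Maximum at age 4 (3.780).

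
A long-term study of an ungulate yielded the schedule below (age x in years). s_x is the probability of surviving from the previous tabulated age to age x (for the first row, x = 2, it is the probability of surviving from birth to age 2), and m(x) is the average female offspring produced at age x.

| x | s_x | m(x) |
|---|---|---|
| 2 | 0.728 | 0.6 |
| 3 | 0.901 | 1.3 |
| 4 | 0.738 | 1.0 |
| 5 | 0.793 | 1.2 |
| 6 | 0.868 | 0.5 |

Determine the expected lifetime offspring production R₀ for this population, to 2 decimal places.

Survivorship from birth: l_x = s_2·s_3·…·s_x.
  l_2 = 0.72800
  l_3 = 0.65593
  l_4 = 0.48407
  l_5 = 0.38387
  l_6 = 0.33320
R₀ = Σ l_x m(x):
  age 2: 0.72800 × 0.6 = 0.4368
  age 3: 0.65593 × 1.3 = 0.8527
  age 4: 0.48407 × 1.0 = 0.4841
  age 5: 0.38387 × 1.2 = 0.4606
  age 6: 0.33320 × 0.5 = 0.1666
R₀ = 0.4368 + 0.8527 + 0.4841 + 0.4606 + 0.1666 = 2.4008

2.40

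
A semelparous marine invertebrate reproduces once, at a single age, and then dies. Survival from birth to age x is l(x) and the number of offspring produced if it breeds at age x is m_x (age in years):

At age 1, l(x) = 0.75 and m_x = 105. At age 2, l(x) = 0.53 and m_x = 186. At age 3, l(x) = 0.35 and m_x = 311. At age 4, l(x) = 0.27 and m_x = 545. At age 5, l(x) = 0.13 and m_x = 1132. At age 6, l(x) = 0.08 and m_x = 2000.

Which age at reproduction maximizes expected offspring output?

Expected offspring if breeding at age x = l(x) × m_x:
  age 1: 0.75 × 105 = 78.750
  age 2: 0.53 × 186 = 98.580
  age 3: 0.35 × 311 = 108.850
  age 4: 0.27 × 545 = 147.150
  age 5: 0.13 × 1132 = 147.160
  age 6: 0.08 × 2000 = 160.000
Maximum at age 6 (160.000).

6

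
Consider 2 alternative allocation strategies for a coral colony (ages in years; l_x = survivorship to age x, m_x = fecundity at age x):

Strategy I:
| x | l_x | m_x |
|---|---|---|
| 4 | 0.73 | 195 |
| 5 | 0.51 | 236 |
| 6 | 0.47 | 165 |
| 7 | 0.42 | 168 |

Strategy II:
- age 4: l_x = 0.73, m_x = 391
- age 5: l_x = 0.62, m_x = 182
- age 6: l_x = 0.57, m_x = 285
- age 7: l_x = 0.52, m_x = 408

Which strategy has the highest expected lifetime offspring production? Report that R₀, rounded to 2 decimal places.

772.88

Strategy I: R₀ = 0.73×195 + 0.51×236 + 0.47×165 + 0.42×168 = 410.8200
Strategy II: R₀ = 0.73×391 + 0.62×182 + 0.57×285 + 0.52×408 = 772.8800
Highest R₀: strategy II with 772.8800.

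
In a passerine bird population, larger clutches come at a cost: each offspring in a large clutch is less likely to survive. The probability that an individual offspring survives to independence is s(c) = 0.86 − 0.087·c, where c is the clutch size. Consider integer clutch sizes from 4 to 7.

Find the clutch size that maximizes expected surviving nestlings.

5

Expected surviving nestlings = c × s(c):
  c=4: 4 × 0.512 = 2.048
  c=5: 5 × 0.425 = 2.125
  c=6: 6 × 0.338 = 2.028
  c=7: 7 × 0.251 = 1.757
Maximum at c = 5 (2.125 surviving nestlings).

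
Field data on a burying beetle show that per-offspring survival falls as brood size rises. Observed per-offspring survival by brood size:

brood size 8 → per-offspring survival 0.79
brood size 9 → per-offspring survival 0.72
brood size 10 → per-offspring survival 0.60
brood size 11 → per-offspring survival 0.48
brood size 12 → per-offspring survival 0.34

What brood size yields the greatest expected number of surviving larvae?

Expected surviving larvae = c × s(c):
  c=8: 8 × 0.79 = 6.320
  c=9: 9 × 0.72 = 6.480
  c=10: 10 × 0.60 = 6.000
  c=11: 11 × 0.48 = 5.280
  c=12: 12 × 0.34 = 4.080
Maximum at c = 9 (6.480 surviving larvae).

9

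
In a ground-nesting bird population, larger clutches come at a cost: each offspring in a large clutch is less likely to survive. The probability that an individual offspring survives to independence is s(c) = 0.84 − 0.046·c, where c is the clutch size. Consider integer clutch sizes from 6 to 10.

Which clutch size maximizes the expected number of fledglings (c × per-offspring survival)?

Expected fledglings = c × s(c):
  c=6: 6 × 0.564 = 3.384
  c=7: 7 × 0.518 = 3.626
  c=8: 8 × 0.472 = 3.776
  c=9: 9 × 0.426 = 3.834
  c=10: 10 × 0.380 = 3.800
Maximum at c = 9 (3.834 fledglings).

9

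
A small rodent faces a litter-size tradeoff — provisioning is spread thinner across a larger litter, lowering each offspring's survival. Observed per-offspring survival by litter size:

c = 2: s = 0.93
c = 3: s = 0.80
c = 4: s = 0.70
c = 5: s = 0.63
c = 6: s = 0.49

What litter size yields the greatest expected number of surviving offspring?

Expected surviving offspring = c × s(c):
  c=2: 2 × 0.93 = 1.860
  c=3: 3 × 0.80 = 2.400
  c=4: 4 × 0.70 = 2.800
  c=5: 5 × 0.63 = 3.150
  c=6: 6 × 0.49 = 2.940
Maximum at c = 5 (3.150 surviving offspring).

5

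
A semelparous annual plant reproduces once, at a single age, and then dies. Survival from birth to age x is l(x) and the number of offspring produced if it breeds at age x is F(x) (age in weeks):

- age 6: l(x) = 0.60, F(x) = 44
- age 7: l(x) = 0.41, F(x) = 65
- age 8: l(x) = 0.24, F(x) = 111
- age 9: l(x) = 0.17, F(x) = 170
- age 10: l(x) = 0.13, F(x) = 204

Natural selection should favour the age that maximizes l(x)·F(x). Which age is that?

9

Expected offspring if breeding at age x = l(x) × F(x):
  age 6: 0.60 × 44 = 26.400
  age 7: 0.41 × 65 = 26.650
  age 8: 0.24 × 111 = 26.640
  age 9: 0.17 × 170 = 28.900
  age 10: 0.13 × 204 = 26.520
Maximum at age 9 (28.900).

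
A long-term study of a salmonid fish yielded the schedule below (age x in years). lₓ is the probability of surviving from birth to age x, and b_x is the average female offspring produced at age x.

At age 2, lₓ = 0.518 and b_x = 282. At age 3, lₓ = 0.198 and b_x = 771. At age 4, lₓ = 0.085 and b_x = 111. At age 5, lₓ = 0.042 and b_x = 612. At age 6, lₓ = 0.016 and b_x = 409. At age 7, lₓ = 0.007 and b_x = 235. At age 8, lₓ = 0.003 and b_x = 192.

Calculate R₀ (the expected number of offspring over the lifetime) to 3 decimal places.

342.638

R₀ = Σ lₓ b_x:
  age 2: 0.518 × 282 = 146.0760
  age 3: 0.198 × 771 = 152.6580
  age 4: 0.085 × 111 = 9.4350
  age 5: 0.042 × 612 = 25.7040
  age 6: 0.016 × 409 = 6.5440
  age 7: 0.007 × 235 = 1.6450
  age 8: 0.003 × 192 = 0.5760
R₀ = 146.0760 + 152.6580 + 9.4350 + 25.7040 + 6.5440 + 1.6450 + 0.5760 = 342.6380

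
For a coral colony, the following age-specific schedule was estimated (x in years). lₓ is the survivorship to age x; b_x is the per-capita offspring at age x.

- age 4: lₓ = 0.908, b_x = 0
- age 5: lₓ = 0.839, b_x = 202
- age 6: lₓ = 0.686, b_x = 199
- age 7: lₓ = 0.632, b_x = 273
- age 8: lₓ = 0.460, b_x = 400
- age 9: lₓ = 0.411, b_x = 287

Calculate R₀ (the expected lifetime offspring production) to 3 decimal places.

780.485

R₀ = Σ lₓ b_x:
  age 4: 0.908 × 0 = 0.0000
  age 5: 0.839 × 202 = 169.4780
  age 6: 0.686 × 199 = 136.5140
  age 7: 0.632 × 273 = 172.5360
  age 8: 0.460 × 400 = 184.0000
  age 9: 0.411 × 287 = 117.9570
R₀ = 0.0000 + 169.4780 + 136.5140 + 172.5360 + 184.0000 + 117.9570 = 780.4850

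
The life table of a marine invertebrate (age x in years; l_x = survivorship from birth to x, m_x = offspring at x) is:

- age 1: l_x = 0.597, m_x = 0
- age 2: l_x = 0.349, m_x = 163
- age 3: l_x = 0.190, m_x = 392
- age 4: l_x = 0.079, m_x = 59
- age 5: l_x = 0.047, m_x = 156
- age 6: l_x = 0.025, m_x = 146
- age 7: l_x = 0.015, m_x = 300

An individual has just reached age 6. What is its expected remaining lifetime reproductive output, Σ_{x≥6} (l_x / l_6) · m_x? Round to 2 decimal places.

326.00

l_6 = 0.025. Conditional survival from age 6 to x is l_x / l_6.
  x=6: (0.025/0.025) × 146 = 146.0000
  x=7: (0.015/0.025) × 300 = 180.0000
Sum = 146.0000 + 180.0000 = 326.0000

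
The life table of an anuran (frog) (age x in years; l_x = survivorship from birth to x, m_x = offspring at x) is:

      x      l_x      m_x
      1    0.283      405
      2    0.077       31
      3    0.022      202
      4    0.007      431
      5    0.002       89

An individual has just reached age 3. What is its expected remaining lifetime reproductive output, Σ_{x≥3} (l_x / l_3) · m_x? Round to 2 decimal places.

l_3 = 0.022. Conditional survival from age 3 to x is l_x / l_3.
  x=3: (0.022/0.022) × 202 = 202.0000
  x=4: (0.007/0.022) × 431 = 137.1364
  x=5: (0.002/0.022) × 89 = 8.0909
Sum = 202.0000 + 137.1364 + 8.0909 = 347.2273

347.23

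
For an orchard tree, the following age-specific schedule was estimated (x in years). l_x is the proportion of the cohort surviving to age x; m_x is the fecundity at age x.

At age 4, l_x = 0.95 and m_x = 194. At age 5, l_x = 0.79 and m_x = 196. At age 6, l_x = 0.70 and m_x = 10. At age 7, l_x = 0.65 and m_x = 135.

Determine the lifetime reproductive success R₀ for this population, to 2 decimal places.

R₀ = Σ l_x m_x:
  age 4: 0.95 × 194 = 184.3000
  age 5: 0.79 × 196 = 154.8400
  age 6: 0.70 × 10 = 7.0000
  age 7: 0.65 × 135 = 87.7500
R₀ = 184.3000 + 154.8400 + 7.0000 + 87.7500 = 433.8900

433.89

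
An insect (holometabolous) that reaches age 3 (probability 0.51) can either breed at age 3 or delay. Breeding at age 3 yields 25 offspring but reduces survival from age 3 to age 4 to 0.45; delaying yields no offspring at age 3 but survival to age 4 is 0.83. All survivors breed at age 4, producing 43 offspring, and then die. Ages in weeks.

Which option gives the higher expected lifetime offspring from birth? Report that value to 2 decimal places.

breed at age 3: R₀ = 0.51 × (25 + 0.45 × 43) = 0.51 × 44.3500 = 22.6185
delay to age 4: R₀ = 0.51 × (0.83 × 43) = 0.51 × 35.6900 = 18.2019
Higher: breed at age 3 (22.6185).

22.62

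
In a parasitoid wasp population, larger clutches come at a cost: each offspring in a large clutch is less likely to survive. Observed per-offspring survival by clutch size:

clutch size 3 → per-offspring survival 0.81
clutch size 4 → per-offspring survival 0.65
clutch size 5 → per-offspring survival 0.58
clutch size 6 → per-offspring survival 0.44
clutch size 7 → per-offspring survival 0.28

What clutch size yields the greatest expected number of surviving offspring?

Expected surviving offspring = c × s(c):
  c=3: 3 × 0.81 = 2.430
  c=4: 4 × 0.65 = 2.600
  c=5: 5 × 0.58 = 2.900
  c=6: 6 × 0.44 = 2.640
  c=7: 7 × 0.28 = 1.960
Maximum at c = 5 (2.900 surviving offspring).

5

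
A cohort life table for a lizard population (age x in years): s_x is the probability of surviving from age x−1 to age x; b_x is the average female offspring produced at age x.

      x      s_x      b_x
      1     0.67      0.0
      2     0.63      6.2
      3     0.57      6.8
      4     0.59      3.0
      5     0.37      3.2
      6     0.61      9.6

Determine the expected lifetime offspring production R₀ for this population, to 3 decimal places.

5.155

Survivorship from birth: l_x = s_1·s_2·…·s_x.
  l_1 = 0.67000
  l_2 = 0.42210
  l_3 = 0.24060
  l_4 = 0.14195
  l_5 = 0.05252
  l_6 = 0.03204
R₀ = Σ l_x b_x:
  age 1: 0.67000 × 0.0 = 0.0000
  age 2: 0.42210 × 6.2 = 2.6170
  age 3: 0.24060 × 6.8 = 1.6361
  age 4: 0.14195 × 3.0 = 0.4258
  age 5: 0.05252 × 3.2 = 0.1681
  age 6: 0.03204 × 9.6 = 0.3076
R₀ = 0.0000 + 2.6170 + 1.6361 + 0.4258 + 0.1681 + 0.3076 = 5.1546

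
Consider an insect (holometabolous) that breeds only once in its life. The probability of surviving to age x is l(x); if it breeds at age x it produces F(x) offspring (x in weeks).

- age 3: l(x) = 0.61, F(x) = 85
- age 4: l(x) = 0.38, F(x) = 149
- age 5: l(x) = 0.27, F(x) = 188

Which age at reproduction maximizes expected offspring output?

4

Expected offspring if breeding at age x = l(x) × F(x):
  age 3: 0.61 × 85 = 51.850
  age 4: 0.38 × 149 = 56.620
  age 5: 0.27 × 188 = 50.760
Maximum at age 4 (56.620).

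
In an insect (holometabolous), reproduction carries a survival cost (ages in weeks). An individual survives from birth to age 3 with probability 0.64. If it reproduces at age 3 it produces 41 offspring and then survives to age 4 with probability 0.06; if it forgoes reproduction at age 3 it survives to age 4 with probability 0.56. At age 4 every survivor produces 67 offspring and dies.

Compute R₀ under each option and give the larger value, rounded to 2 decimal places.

28.81

breed at age 3: R₀ = 0.64 × (41 + 0.06 × 67) = 0.64 × 45.0200 = 28.8128
delay to age 4: R₀ = 0.64 × (0.56 × 67) = 0.64 × 37.5200 = 24.0128
Higher: breed at age 3 (28.8128).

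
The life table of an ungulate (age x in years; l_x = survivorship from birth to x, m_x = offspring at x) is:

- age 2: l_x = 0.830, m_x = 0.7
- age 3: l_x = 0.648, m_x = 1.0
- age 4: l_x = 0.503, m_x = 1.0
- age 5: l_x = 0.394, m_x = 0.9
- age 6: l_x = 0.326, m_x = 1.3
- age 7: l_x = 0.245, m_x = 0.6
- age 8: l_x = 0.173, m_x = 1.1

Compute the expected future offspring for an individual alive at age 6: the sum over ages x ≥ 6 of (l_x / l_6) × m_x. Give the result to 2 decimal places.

2.33

l_6 = 0.326. Conditional survival from age 6 to x is l_x / l_6.
  x=6: (0.326/0.326) × 1.3 = 1.3000
  x=7: (0.245/0.326) × 0.6 = 0.4509
  x=8: (0.173/0.326) × 1.1 = 0.5837
Sum = 1.3000 + 0.4509 + 0.5837 = 2.3347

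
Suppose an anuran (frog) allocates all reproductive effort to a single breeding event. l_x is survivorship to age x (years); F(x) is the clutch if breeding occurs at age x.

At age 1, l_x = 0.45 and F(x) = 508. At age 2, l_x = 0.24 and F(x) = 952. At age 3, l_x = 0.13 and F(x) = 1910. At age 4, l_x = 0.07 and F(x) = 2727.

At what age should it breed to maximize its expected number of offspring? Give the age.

3

Expected offspring if breeding at age x = l_x × F(x):
  age 1: 0.45 × 508 = 228.600
  age 2: 0.24 × 952 = 228.480
  age 3: 0.13 × 1910 = 248.300
  age 4: 0.07 × 2727 = 190.890
Maximum at age 3 (248.300).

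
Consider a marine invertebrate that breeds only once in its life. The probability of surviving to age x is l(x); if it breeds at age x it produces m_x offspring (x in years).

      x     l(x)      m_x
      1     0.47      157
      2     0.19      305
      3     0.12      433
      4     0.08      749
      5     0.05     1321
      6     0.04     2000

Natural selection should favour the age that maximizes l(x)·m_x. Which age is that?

Expected offspring if breeding at age x = l(x) × m_x:
  age 1: 0.47 × 157 = 73.790
  age 2: 0.19 × 305 = 57.950
  age 3: 0.12 × 433 = 51.960
  age 4: 0.08 × 749 = 59.920
  age 5: 0.05 × 1321 = 66.050
  age 6: 0.04 × 2000 = 80.000
Maximum at age 6 (80.000).

6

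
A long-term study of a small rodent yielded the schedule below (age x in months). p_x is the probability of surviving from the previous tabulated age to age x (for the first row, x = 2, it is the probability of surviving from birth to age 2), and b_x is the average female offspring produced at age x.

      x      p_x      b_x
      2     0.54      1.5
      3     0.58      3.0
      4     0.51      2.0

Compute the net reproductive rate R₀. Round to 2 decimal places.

2.07

Survivorship from birth: l_x = p_2·p_3·…·p_x.
  l_2 = 0.54000
  l_3 = 0.31320
  l_4 = 0.15973
R₀ = Σ l_x b_x:
  age 2: 0.54000 × 1.5 = 0.8100
  age 3: 0.31320 × 3.0 = 0.9396
  age 4: 0.15973 × 2.0 = 0.3195
R₀ = 0.8100 + 0.9396 + 0.3195 = 2.0691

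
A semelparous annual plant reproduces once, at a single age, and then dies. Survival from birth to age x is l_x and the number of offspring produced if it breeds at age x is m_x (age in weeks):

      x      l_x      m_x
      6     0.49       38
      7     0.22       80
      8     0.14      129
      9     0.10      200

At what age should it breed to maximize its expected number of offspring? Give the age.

Expected offspring if breeding at age x = l_x × m_x:
  age 6: 0.49 × 38 = 18.620
  age 7: 0.22 × 80 = 17.600
  age 8: 0.14 × 129 = 18.060
  age 9: 0.10 × 200 = 20.000
Maximum at age 9 (20.000).

9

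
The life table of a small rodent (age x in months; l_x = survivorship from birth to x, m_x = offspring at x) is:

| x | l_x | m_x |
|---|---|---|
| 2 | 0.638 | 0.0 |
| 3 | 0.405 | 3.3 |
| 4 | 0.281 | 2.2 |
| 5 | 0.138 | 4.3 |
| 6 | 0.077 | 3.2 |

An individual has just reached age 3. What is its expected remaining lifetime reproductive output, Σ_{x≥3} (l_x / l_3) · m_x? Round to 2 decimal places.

6.90

l_3 = 0.405. Conditional survival from age 3 to x is l_x / l_3.
  x=3: (0.405/0.405) × 3.3 = 3.3000
  x=4: (0.281/0.405) × 2.2 = 1.5264
  x=5: (0.138/0.405) × 4.3 = 1.4652
  x=6: (0.077/0.405) × 3.2 = 0.6084
Sum = 3.3000 + 1.5264 + 1.4652 + 0.6084 = 6.9000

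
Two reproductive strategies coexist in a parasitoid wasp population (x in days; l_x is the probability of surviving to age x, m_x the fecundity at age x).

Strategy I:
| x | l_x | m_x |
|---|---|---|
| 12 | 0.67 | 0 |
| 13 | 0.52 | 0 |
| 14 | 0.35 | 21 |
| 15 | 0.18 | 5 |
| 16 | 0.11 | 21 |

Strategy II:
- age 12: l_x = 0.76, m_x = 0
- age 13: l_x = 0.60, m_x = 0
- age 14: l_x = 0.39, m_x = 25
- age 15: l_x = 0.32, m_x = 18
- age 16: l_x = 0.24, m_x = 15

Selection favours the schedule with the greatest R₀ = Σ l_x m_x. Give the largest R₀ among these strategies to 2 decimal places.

19.11

Strategy I: R₀ = 0.67×0 + 0.52×0 + 0.35×21 + 0.18×5 + 0.11×21 = 10.5600
Strategy II: R₀ = 0.76×0 + 0.60×0 + 0.39×25 + 0.32×18 + 0.24×15 = 19.1100
Highest R₀: strategy II with 19.1100.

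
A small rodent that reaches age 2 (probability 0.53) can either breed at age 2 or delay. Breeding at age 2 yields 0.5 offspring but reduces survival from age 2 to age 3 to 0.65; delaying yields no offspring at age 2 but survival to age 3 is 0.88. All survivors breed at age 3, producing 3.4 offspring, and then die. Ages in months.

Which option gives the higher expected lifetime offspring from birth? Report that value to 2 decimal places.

1.59

breed at age 2: R₀ = 0.53 × (0.5 + 0.65 × 3.4) = 0.53 × 2.7100 = 1.4363
delay to age 3: R₀ = 0.53 × (0.88 × 3.4) = 0.53 × 2.9920 = 1.5858
Higher: delay to age 3 (1.5858).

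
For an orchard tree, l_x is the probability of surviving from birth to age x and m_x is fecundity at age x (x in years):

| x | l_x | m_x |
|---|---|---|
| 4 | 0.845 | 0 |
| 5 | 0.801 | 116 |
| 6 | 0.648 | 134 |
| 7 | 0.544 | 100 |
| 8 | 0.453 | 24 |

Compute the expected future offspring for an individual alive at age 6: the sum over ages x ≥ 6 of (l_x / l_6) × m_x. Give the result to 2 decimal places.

234.73

l_6 = 0.648. Conditional survival from age 6 to x is l_x / l_6.
  x=6: (0.648/0.648) × 134 = 134.0000
  x=7: (0.544/0.648) × 100 = 83.9506
  x=8: (0.453/0.648) × 24 = 16.7778
Sum = 134.0000 + 83.9506 + 16.7778 = 234.7284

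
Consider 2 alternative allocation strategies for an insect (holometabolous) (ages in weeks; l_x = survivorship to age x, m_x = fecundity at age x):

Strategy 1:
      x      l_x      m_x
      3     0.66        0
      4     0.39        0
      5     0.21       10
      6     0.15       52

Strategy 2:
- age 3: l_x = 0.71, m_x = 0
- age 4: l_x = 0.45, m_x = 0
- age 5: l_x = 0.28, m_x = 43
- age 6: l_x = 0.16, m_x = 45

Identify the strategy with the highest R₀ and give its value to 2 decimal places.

19.24

Strategy 1: R₀ = 0.66×0 + 0.39×0 + 0.21×10 + 0.15×52 = 9.9000
Strategy 2: R₀ = 0.71×0 + 0.45×0 + 0.28×43 + 0.16×45 = 19.2400
Highest R₀: strategy 2 with 19.2400.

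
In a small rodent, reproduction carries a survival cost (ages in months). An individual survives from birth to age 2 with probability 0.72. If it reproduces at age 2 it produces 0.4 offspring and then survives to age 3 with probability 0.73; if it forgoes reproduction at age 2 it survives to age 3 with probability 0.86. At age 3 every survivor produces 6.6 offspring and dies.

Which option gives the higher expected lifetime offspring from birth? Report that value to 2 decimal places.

breed at age 2: R₀ = 0.72 × (0.4 + 0.73 × 6.6) = 0.72 × 5.2180 = 3.7570
delay to age 3: R₀ = 0.72 × (0.86 × 6.6) = 0.72 × 5.6760 = 4.0867
Higher: delay to age 3 (4.0867).

4.09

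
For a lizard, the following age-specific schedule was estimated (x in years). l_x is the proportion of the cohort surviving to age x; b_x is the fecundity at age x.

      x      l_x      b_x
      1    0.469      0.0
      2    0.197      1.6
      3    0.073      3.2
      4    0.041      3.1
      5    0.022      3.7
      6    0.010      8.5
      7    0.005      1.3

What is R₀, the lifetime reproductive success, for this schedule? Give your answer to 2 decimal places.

R₀ = Σ l_x b_x:
  age 1: 0.469 × 0.0 = 0.0000
  age 2: 0.197 × 1.6 = 0.3152
  age 3: 0.073 × 3.2 = 0.2336
  age 4: 0.041 × 3.1 = 0.1271
  age 5: 0.022 × 3.7 = 0.0814
  age 6: 0.010 × 8.5 = 0.0850
  age 7: 0.005 × 1.3 = 0.0065
R₀ = 0.0000 + 0.3152 + 0.2336 + 0.1271 + 0.0814 + 0.0850 + 0.0065 = 0.8488

0.85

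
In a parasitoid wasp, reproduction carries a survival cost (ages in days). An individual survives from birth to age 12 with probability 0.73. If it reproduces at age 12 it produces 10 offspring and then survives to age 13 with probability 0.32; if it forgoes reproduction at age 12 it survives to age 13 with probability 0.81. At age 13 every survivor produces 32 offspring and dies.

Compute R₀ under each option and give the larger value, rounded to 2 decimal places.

18.92

breed at age 12: R₀ = 0.73 × (10 + 0.32 × 32) = 0.73 × 20.2400 = 14.7752
delay to age 13: R₀ = 0.73 × (0.81 × 32) = 0.73 × 25.9200 = 18.9216
Higher: delay to age 13 (18.9216).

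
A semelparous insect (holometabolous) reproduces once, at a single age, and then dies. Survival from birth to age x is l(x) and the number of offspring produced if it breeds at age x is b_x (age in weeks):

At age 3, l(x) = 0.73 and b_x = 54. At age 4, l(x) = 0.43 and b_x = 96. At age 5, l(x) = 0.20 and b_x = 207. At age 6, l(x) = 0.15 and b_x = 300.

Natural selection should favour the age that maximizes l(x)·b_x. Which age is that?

6

Expected offspring if breeding at age x = l(x) × b_x:
  age 3: 0.73 × 54 = 39.420
  age 4: 0.43 × 96 = 41.280
  age 5: 0.20 × 207 = 41.400
  age 6: 0.15 × 300 = 45.000
Maximum at age 6 (45.000).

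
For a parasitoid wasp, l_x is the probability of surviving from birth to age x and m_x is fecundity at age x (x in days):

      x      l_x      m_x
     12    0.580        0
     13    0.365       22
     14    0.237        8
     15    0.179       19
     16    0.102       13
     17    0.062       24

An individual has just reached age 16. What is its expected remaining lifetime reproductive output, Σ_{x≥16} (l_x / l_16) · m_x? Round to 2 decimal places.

l_16 = 0.102. Conditional survival from age 16 to x is l_x / l_16.
  x=16: (0.102/0.102) × 13 = 13.0000
  x=17: (0.062/0.102) × 24 = 14.5882
Sum = 13.0000 + 14.5882 = 27.5882

27.59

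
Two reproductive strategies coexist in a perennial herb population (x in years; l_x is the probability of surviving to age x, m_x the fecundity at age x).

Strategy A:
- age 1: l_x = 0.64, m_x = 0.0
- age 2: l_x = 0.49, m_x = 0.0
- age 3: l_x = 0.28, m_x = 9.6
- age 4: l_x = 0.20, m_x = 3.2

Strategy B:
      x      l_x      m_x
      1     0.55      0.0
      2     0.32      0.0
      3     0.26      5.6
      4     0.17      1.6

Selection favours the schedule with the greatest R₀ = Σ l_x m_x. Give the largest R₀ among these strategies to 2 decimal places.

3.33

Strategy A: R₀ = 0.64×0.0 + 0.49×0.0 + 0.28×9.6 + 0.20×3.2 = 3.3280
Strategy B: R₀ = 0.55×0.0 + 0.32×0.0 + 0.26×5.6 + 0.17×1.6 = 1.7280
Highest R₀: strategy A with 3.3280.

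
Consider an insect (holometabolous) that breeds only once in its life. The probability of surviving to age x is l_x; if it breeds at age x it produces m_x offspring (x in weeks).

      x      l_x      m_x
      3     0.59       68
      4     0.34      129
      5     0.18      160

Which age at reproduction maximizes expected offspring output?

4

Expected offspring if breeding at age x = l_x × m_x:
  age 3: 0.59 × 68 = 40.120
  age 4: 0.34 × 129 = 43.860
  age 5: 0.18 × 160 = 28.800
Maximum at age 4 (43.860).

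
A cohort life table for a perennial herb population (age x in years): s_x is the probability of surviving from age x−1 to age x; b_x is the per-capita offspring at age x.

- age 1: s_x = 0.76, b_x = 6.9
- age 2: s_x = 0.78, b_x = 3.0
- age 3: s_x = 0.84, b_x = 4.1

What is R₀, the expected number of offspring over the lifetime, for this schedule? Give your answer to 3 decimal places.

Survivorship from birth: l_x = s_1·s_2·…·s_x.
  l_1 = 0.76000
  l_2 = 0.59280
  l_3 = 0.49795
R₀ = Σ l_x b_x:
  age 1: 0.76000 × 6.9 = 5.2440
  age 2: 0.59280 × 3.0 = 1.7784
  age 3: 0.49795 × 4.1 = 2.0416
R₀ = 5.2440 + 1.7784 + 2.0416 = 9.0640

9.064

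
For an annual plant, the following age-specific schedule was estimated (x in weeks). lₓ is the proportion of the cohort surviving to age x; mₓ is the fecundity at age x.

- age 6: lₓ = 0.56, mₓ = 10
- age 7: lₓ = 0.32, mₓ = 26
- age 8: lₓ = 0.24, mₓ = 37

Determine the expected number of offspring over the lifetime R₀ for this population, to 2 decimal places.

22.80

R₀ = Σ lₓ mₓ:
  age 6: 0.56 × 10 = 5.6000
  age 7: 0.32 × 26 = 8.3200
  age 8: 0.24 × 37 = 8.8800
R₀ = 5.6000 + 8.3200 + 8.8800 = 22.8000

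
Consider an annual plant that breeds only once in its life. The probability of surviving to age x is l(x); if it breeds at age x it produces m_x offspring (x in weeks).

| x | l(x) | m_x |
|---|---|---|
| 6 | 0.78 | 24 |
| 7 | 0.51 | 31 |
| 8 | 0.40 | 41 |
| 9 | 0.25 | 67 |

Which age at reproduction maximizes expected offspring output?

Expected offspring if breeding at age x = l(x) × m_x:
  age 6: 0.78 × 24 = 18.720
  age 7: 0.51 × 31 = 15.810
  age 8: 0.40 × 41 = 16.400
  age 9: 0.25 × 67 = 16.750
Maximum at age 6 (18.720).

6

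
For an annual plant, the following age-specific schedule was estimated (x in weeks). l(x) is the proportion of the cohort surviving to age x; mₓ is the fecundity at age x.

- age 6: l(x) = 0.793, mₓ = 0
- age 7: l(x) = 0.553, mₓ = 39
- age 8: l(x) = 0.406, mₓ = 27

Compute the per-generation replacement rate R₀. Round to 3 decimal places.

R₀ = Σ l(x) mₓ:
  age 6: 0.793 × 0 = 0.0000
  age 7: 0.553 × 39 = 21.5670
  age 8: 0.406 × 27 = 10.9620
R₀ = 0.0000 + 21.5670 + 10.9620 = 32.5290

32.529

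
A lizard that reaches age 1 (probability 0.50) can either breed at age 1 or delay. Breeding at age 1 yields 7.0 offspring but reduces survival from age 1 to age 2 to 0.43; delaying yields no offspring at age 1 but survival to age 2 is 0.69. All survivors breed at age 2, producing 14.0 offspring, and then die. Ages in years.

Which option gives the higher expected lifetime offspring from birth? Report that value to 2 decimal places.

breed at age 1: R₀ = 0.50 × (7.0 + 0.43 × 14.0) = 0.50 × 13.0200 = 6.5100
delay to age 2: R₀ = 0.50 × (0.69 × 14.0) = 0.50 × 9.6600 = 4.8300
Higher: breed at age 1 (6.5100).

6.51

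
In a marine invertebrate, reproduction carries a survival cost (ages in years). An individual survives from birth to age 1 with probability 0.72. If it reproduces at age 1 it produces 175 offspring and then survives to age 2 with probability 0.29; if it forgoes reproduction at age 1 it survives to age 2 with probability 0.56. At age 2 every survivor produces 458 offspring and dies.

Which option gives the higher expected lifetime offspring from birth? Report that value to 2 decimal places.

221.63

breed at age 1: R₀ = 0.72 × (175 + 0.29 × 458) = 0.72 × 307.8200 = 221.6304
delay to age 2: R₀ = 0.72 × (0.56 × 458) = 0.72 × 256.4800 = 184.6656
Higher: breed at age 1 (221.6304).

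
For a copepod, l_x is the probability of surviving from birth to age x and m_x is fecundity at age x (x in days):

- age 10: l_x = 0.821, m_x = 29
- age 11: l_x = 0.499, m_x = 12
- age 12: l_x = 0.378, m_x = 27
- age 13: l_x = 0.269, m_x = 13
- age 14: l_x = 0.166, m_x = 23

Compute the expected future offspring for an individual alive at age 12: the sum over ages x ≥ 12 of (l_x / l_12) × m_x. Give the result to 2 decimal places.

l_12 = 0.378. Conditional survival from age 12 to x is l_x / l_12.
  x=12: (0.378/0.378) × 27 = 27.0000
  x=13: (0.269/0.378) × 13 = 9.2513
  x=14: (0.166/0.378) × 23 = 10.1005
Sum = 27.0000 + 9.2513 + 10.1005 = 46.3519

46.35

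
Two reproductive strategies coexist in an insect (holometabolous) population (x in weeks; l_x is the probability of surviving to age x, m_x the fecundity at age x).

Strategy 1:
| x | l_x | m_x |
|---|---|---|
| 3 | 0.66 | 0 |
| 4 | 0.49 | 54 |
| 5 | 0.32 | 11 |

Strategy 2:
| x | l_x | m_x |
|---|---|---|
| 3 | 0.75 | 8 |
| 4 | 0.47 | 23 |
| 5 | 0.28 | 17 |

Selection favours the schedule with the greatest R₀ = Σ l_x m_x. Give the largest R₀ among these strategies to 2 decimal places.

Strategy 1: R₀ = 0.66×0 + 0.49×54 + 0.32×11 = 29.9800
Strategy 2: R₀ = 0.75×8 + 0.47×23 + 0.28×17 = 21.5700
Highest R₀: strategy 1 with 29.9800.

29.98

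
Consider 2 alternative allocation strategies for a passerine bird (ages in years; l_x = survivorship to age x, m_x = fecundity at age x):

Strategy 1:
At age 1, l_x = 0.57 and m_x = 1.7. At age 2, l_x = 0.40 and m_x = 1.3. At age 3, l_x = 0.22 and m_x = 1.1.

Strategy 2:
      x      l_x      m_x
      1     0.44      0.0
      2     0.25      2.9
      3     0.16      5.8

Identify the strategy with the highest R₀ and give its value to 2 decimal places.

1.73

Strategy 1: R₀ = 0.57×1.7 + 0.40×1.3 + 0.22×1.1 = 1.7310
Strategy 2: R₀ = 0.44×0.0 + 0.25×2.9 + 0.16×5.8 = 1.6530
Highest R₀: strategy 1 with 1.7310.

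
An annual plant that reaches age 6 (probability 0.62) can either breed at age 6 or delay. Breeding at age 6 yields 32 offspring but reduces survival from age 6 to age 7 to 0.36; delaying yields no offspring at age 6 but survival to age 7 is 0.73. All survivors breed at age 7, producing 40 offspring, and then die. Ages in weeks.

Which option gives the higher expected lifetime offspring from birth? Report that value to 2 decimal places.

breed at age 6: R₀ = 0.62 × (32 + 0.36 × 40) = 0.62 × 46.4000 = 28.7680
delay to age 7: R₀ = 0.62 × (0.73 × 40) = 0.62 × 29.2000 = 18.1040
Higher: breed at age 6 (28.7680).

28.77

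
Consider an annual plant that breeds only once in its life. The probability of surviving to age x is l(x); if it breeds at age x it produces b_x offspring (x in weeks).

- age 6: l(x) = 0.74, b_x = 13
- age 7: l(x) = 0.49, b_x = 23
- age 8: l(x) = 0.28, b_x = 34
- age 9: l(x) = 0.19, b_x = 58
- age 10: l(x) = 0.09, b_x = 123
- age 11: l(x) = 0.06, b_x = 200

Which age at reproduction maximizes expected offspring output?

11

Expected offspring if breeding at age x = l(x) × b_x:
  age 6: 0.74 × 13 = 9.620
  age 7: 0.49 × 23 = 11.270
  age 8: 0.28 × 34 = 9.520
  age 9: 0.19 × 58 = 11.020
  age 10: 0.09 × 123 = 11.070
  age 11: 0.06 × 200 = 12.000
Maximum at age 11 (12.000).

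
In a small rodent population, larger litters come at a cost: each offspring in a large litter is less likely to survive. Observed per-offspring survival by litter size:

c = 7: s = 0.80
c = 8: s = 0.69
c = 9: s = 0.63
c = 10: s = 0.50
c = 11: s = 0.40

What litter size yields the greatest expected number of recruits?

9

Expected recruits = c × s(c):
  c=7: 7 × 0.80 = 5.600
  c=8: 8 × 0.69 = 5.520
  c=9: 9 × 0.63 = 5.670
  c=10: 10 × 0.50 = 5.000
  c=11: 11 × 0.40 = 4.400
Maximum at c = 9 (5.670 recruits).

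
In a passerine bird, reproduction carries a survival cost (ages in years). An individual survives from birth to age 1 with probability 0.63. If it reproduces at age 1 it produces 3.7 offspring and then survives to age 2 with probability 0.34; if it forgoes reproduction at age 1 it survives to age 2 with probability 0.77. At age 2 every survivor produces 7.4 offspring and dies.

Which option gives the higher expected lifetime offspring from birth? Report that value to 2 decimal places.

breed at age 1: R₀ = 0.63 × (3.7 + 0.34 × 7.4) = 0.63 × 6.2160 = 3.9161
delay to age 2: R₀ = 0.63 × (0.77 × 7.4) = 0.63 × 5.6980 = 3.5897
Higher: breed at age 1 (3.9161).

3.92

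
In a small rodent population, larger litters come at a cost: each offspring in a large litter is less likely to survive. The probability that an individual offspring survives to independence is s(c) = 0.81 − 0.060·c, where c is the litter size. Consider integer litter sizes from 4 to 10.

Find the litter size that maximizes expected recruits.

7

Expected recruits = c × s(c):
  c=4: 4 × 0.570 = 2.280
  c=5: 5 × 0.510 = 2.550
  c=6: 6 × 0.450 = 2.700
  c=7: 7 × 0.390 = 2.730
  c=8: 8 × 0.330 = 2.640
  c=9: 9 × 0.270 = 2.430
  c=10: 10 × 0.210 = 2.100
Maximum at c = 7 (2.730 recruits).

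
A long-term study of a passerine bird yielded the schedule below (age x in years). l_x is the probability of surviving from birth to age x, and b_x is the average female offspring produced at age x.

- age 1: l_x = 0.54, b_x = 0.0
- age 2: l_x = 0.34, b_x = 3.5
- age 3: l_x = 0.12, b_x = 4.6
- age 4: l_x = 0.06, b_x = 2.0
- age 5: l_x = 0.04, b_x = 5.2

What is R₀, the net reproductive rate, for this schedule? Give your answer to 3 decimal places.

2.070

R₀ = Σ l_x b_x:
  age 1: 0.54 × 0.0 = 0.0000
  age 2: 0.34 × 3.5 = 1.1900
  age 3: 0.12 × 4.6 = 0.5520
  age 4: 0.06 × 2.0 = 0.1200
  age 5: 0.04 × 5.2 = 0.2080
R₀ = 0.0000 + 1.1900 + 0.5520 + 0.1200 + 0.2080 = 2.0700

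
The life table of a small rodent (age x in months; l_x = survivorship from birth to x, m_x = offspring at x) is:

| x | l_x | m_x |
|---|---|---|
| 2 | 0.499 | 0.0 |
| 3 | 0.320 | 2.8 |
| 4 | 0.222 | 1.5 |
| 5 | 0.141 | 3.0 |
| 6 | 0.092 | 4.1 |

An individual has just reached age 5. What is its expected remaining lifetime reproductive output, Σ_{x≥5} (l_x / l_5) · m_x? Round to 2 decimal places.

5.68

l_5 = 0.141. Conditional survival from age 5 to x is l_x / l_5.
  x=5: (0.141/0.141) × 3.0 = 3.0000
  x=6: (0.092/0.141) × 4.1 = 2.6752
Sum = 3.0000 + 2.6752 = 5.6752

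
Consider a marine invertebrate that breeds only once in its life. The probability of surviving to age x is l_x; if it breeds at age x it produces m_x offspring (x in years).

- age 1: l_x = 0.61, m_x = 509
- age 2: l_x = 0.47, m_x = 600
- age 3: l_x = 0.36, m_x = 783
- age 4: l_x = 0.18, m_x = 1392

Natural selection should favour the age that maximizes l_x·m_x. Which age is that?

1

Expected offspring if breeding at age x = l_x × m_x:
  age 1: 0.61 × 509 = 310.490
  age 2: 0.47 × 600 = 282.000
  age 3: 0.36 × 783 = 281.880
  age 4: 0.18 × 1392 = 250.560
Maximum at age 1 (310.490).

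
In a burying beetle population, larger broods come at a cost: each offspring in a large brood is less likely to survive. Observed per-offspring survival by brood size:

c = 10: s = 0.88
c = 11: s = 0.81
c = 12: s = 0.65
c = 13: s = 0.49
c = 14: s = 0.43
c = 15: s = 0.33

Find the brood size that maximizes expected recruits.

11

Expected recruits = c × s(c):
  c=10: 10 × 0.88 = 8.800
  c=11: 11 × 0.81 = 8.910
  c=12: 12 × 0.65 = 7.800
  c=13: 13 × 0.49 = 6.370
  c=14: 14 × 0.43 = 6.020
  c=15: 15 × 0.33 = 4.950
Maximum at c = 11 (8.910 recruits).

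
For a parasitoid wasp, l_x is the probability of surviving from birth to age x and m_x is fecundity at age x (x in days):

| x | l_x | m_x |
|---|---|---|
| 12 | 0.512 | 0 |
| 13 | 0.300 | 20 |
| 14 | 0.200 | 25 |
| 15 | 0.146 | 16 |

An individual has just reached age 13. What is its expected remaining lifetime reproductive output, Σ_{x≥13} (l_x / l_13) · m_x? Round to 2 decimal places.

44.45

l_13 = 0.300. Conditional survival from age 13 to x is l_x / l_13.
  x=13: (0.300/0.300) × 20 = 20.0000
  x=14: (0.200/0.300) × 25 = 16.6667
  x=15: (0.146/0.300) × 16 = 7.7867
Sum = 20.0000 + 16.6667 + 7.7867 = 44.4533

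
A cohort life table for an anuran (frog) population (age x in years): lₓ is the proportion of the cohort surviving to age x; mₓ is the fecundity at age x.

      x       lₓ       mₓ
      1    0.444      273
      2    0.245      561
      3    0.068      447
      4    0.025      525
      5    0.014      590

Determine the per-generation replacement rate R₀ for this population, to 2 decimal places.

R₀ = Σ lₓ mₓ:
  age 1: 0.444 × 273 = 121.2120
  age 2: 0.245 × 561 = 137.4450
  age 3: 0.068 × 447 = 30.3960
  age 4: 0.025 × 525 = 13.1250
  age 5: 0.014 × 590 = 8.2600
R₀ = 121.2120 + 137.4450 + 30.3960 + 13.1250 + 8.2600 = 310.4380

310.44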